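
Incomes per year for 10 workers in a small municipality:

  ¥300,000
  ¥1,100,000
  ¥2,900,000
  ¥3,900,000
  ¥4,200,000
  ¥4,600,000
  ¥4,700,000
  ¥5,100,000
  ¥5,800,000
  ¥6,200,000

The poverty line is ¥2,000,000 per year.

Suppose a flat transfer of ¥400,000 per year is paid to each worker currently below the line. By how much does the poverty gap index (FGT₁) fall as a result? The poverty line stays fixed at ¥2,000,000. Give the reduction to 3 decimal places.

0.040

Before: below the line — ¥300,000, ¥1,100,000; poverty gap index (FGT₁) = 0.13000.
After the ¥400,000 transfer: below the line — ¥700,000, ¥1,500,000; poverty gap index (FGT₁) = 0.09000.
Reduction = 0.13000 − 0.09000 = 0.040.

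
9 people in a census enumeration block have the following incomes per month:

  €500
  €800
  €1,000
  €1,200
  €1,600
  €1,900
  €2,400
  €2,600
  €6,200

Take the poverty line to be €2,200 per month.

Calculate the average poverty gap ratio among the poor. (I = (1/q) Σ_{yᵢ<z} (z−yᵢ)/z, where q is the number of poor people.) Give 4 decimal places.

Incomes under z: €500, €800, €1,000, €1,200, €1,600, €1,900 (q = 6 of N = 9).
Shortfall ratios (z−y)/z: 0.7727, 0.6364, 0.5455, 0.4545, 0.2727, 0.1364; sum = 2.818182.
The income-gap ratio divides by q (the poor only): 2.818182 / 6 = 0.4697.

0.4697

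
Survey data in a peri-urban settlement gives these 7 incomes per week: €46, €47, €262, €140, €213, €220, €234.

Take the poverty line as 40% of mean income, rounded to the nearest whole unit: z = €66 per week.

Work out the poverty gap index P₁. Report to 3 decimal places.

0.084

Incomes under z: €46, €47 (q = 2 of N = 7).
Gap ratios (z−y)/z: (66−46)/66 = 0.3030; (66−47)/66 = 0.2879.
Sum of shortfalls = 0.590909; P₁ averages over all N: 0.590909 / 7 = 0.084.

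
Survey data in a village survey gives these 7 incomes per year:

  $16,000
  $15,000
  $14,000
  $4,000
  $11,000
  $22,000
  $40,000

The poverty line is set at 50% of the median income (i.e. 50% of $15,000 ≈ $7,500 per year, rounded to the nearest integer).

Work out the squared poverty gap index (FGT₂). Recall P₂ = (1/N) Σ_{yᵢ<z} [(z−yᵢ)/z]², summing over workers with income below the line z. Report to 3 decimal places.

0.031

Below the line: $4,000 (q = 1 of N = 7).
Shortfall ratios: (7500−4000)/7500 = 0.4667.
Squared: 0.2178.
Sum = 0.217778; P₂ = 0.217778 / 7 = 0.031.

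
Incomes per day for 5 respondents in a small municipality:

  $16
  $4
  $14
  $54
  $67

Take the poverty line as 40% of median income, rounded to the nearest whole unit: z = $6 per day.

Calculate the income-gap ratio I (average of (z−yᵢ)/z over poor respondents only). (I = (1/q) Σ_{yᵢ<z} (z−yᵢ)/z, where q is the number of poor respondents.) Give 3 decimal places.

0.333

Poor units: $4 (q = 1 of N = 5).
Shortfall ratios (z−y)/z: 0.3333; sum = 0.333333.
The income-gap ratio divides by q (the poor only): 0.333333 / 1 = 0.333.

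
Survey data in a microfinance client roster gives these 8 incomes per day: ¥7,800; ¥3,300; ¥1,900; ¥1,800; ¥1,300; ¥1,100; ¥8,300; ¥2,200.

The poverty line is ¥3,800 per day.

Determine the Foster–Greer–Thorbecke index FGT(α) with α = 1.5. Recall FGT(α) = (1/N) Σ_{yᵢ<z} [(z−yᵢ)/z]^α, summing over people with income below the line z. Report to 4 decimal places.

Below z: ¥1,100, ¥1,300, ¥1,800, ¥1,900, ¥2,200, ¥3,300 (q = 6 of N = 8).
Normalized shortfalls: (3800−1100)/3800 = 0.7105; (3800−1300)/3800 = 0.6579; (3800−1800)/3800 = 0.5263; (3800−1900)/3800 = 0.5000; (3800−2200)/3800 = 0.4211; (3800−3300)/3800 = 0.1316.
Raised to α = 1.5: 0.59892; 0.53362; 0.38183; 0.35355; 0.27322; 0.04773.
Sum = 2.188872; FGT(1.5) = 2.188872 / 8 = 0.2736.

0.2736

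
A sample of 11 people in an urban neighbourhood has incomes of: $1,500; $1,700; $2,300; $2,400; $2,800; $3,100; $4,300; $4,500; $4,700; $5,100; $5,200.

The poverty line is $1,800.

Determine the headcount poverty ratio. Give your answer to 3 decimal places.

2 of the 11 people have income below $1,800.
H = 2/11 = 0.182.

0.182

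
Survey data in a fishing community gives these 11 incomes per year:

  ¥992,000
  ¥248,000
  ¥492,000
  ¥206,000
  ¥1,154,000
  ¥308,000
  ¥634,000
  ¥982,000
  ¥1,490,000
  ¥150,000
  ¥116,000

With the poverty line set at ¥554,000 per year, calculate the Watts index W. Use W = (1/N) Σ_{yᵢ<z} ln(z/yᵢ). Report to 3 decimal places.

Below the line: ¥116,000, ¥150,000, ¥206,000, ¥248,000, ¥308,000, ¥492,000 (q = 6 of N = 11).
Log shortfalls: ln(554000/116000) = 1.5636; ln(554000/150000) = 1.3065; ln(554000/206000) = 0.9893; ln(554000/248000) = 0.8037; ln(554000/308000) = 0.5871; ln(554000/492000) = 0.1187.
W = 5.368879 / 11 = 0.488.

0.488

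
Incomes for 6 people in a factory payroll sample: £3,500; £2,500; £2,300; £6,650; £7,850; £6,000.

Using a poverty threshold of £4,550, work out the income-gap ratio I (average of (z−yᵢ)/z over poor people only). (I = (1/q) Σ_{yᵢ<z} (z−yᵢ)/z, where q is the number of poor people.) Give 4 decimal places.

Below the line: £2,300, £2,500, £3,500 (q = 3 of N = 6).
Relative gaps: 0.4945, 0.4505, 0.2308; sum = 1.175824.
The income-gap ratio divides by q (the poor only): 1.175824 / 3 = 0.3919.

0.3919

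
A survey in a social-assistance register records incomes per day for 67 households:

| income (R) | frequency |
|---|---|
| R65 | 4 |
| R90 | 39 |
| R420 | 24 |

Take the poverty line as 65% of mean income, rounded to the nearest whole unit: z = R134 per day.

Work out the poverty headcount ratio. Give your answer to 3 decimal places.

43 of the 67 households have income below R134.
H = 43/67 = 0.642.

0.642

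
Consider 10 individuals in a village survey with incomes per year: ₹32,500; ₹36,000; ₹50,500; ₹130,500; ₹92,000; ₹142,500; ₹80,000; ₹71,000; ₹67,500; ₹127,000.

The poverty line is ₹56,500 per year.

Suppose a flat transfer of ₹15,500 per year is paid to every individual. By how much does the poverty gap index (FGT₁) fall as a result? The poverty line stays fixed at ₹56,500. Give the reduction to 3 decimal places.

0.065

Before: below the line — ₹32,500, ₹36,000, ₹50,500; poverty gap index (FGT₁) = 0.08938.
After the ₹15,500 transfer: below the line — ₹48,000, ₹51,500; poverty gap index (FGT₁) = 0.02389.
Reduction = 0.08938 − 0.02389 = 0.065.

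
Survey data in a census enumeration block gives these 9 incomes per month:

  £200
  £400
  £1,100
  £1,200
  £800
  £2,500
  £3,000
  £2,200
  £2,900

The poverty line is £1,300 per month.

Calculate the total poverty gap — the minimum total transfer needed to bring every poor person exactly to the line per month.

£2,800

Incomes under z: £200, £400, £800, £1,100, £1,200 (q = 5 of N = 9).
Individual gaps: 1300−200 = 1100; 1300−400 = 900; 1300−800 = 500; 1300−1100 = 200; 1300−1200 = 100.
Aggregate gap = £2,800.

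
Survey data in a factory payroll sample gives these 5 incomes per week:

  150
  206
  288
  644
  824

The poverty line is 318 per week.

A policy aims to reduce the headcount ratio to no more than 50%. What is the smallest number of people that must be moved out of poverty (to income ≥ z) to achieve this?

Currently q = 3 of N = 5 are below the line (H = 0.600).
A headcount ratio of at most 50% allows at most ⌊0.50 × 5⌋ = 2 poor people.
So at least 3 − 2 = 1 must be lifted.

1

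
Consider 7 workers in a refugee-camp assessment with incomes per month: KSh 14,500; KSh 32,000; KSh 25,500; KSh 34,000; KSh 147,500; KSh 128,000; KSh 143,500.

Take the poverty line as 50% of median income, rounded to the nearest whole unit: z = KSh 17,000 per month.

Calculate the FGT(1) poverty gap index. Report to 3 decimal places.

Poor units: KSh 14,500 (q = 1 of N = 7).
Gap ratios (z−y)/z: (17000−14500)/17000 = 0.1471.
Sum of shortfalls = 0.147059; P₁ averages over all N: 0.147059 / 7 = 0.021.

0.021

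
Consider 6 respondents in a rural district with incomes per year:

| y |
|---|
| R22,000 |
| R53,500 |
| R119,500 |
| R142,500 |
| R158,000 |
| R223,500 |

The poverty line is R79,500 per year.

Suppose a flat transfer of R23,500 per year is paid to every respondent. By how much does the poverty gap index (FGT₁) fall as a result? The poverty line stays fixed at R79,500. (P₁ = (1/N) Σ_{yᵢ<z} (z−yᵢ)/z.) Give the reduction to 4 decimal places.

0.0985

Before: below the line — R22,000, R53,500; poverty gap index (FGT₁) = 0.175052.
After the R23,500 transfer: below the line — R45,500, R77,000; poverty gap index (FGT₁) = 0.076520.
Reduction = 0.175052 − 0.076520 = 0.0985.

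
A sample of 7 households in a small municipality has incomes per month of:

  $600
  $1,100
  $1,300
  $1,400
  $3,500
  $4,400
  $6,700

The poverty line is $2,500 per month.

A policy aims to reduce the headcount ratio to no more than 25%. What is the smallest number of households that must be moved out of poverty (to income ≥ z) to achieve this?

4 of the 7 households are poor, so H = 4/7 = 0.571.
A headcount ratio of at most 25% allows at most ⌊0.25 × 7⌋ = 1 poor households.
So at least 4 − 1 = 3 must be lifted.

3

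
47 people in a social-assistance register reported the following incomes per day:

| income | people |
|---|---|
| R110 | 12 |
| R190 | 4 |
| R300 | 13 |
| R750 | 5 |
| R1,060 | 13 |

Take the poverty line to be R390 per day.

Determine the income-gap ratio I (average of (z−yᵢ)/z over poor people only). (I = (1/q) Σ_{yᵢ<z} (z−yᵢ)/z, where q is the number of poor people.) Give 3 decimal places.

0.471

Below z: 12×R110, 4×R190, 13×R300 (q = 29 of N = 47).
Shortfall ratios (z−y)/z: 0.7179 (×12), 0.5128 (×4), 0.2308 (×13); sum = 13.666667.
The income-gap ratio divides by q (the poor only): 13.666667 / 29 = 0.471.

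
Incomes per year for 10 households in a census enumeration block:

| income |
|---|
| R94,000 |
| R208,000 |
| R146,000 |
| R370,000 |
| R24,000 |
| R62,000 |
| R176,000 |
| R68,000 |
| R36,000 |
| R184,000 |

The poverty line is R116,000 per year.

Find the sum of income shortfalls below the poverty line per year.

R296,000

Poor units: R24,000, R36,000, R62,000, R68,000, R94,000 (q = 5 of N = 10).
Individual gaps: 116000−24000 = 92000; 116000−36000 = 80000; 116000−62000 = 54000; 116000−68000 = 48000; 116000−94000 = 22000.
Aggregate gap = R296,000.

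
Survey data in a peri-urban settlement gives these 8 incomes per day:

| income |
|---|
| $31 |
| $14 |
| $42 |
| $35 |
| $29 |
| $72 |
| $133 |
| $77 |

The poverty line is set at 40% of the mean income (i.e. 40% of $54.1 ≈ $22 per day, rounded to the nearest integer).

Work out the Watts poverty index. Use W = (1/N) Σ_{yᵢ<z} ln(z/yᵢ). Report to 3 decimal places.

0.056

Below the line: $14 (q = 1 of N = 8).
Log gaps: ln(22/14) = 0.4520.
W = 0.451985 / 8 = 0.056.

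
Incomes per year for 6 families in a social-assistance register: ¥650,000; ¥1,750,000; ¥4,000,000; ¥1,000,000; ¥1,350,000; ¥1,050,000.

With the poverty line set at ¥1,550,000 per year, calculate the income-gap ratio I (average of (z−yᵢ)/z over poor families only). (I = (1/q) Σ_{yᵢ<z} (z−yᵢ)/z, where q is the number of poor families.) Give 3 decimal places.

Incomes under z: ¥650,000, ¥1,000,000, ¥1,050,000, ¥1,350,000 (q = 4 of N = 6).
Shortfall ratios (z−y)/z: 0.5806, 0.3548, 0.3226, 0.1290; sum = 1.387097.
The income-gap ratio divides by q (the poor only): 1.387097 / 4 = 0.347.

0.347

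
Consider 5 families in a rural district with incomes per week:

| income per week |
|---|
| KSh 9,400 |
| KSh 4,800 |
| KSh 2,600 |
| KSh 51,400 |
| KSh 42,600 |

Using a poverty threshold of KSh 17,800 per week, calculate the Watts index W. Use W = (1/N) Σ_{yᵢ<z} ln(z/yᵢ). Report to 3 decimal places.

Incomes under z: KSh 2,600, KSh 4,800, KSh 9,400 (q = 3 of N = 5).
ln(z/y) terms: ln(17800/2600) = 1.9237; ln(17800/4800) = 1.3106; ln(17800/9400) = 0.6385.
W = 3.872758 / 5 = 0.775.

0.775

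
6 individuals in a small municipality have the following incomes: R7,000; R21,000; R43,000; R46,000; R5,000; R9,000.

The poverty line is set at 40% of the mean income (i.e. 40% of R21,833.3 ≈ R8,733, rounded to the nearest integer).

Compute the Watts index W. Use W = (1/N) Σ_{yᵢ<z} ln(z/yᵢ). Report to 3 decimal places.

0.130

Poor units: R5,000, R7,000 (q = 2 of N = 6).
Log shortfalls: ln(8733/5000) = 0.5577; ln(8733/7000) = 0.2212.
W = 0.778870 / 6 = 0.130.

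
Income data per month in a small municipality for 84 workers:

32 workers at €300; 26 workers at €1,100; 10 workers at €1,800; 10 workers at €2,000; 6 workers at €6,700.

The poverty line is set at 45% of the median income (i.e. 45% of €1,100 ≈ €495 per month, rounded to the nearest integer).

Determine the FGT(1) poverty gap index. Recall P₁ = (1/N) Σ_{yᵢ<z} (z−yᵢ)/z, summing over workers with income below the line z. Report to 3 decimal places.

0.150

Below z: 32×€300 (q = 32 of N = 84).
Relative gaps: (495−300)/495 = 0.3939 (×32).
Sum of shortfalls = 12.606061; P₁ averages over all N: 12.606061 / 84 = 0.150.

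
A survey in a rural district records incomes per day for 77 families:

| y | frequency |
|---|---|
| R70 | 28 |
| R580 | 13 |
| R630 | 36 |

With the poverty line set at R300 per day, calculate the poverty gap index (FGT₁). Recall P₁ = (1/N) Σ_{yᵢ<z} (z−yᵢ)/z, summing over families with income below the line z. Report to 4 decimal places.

Incomes under z: 28×R70 (q = 28 of N = 77).
Shortfall ratios: (300−70)/300 = 0.7667 (×28).
Sum of shortfalls = 21.466667; P₁ averages over all N: 21.466667 / 77 = 0.2788.

0.2788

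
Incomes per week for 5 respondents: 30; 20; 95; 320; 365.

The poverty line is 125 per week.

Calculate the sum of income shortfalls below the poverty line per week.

230

Poor units: 20, 30, 95 (q = 3 of N = 5).
Individual gaps: 125−20 = 105; 125−30 = 95; 125−95 = 30.
Aggregate gap = 230.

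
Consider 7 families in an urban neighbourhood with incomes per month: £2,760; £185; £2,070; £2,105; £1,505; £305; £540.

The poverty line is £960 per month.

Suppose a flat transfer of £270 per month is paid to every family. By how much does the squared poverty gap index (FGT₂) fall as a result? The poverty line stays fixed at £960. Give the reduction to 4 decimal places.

Before: below the line — £185, £305, £540; squared poverty gap index (FGT₂) = 0.186950.
After the £270 transfer: below the line — £455, £575, £810; squared poverty gap index (FGT₂) = 0.065995.
Reduction = 0.186950 − 0.065995 = 0.1210.

0.1210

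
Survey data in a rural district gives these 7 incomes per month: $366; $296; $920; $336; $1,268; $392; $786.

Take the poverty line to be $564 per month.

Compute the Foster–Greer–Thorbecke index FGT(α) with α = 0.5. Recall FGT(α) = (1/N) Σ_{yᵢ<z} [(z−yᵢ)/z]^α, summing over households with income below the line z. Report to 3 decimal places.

Poor units: $296, $336, $366, $392 (q = 4 of N = 7).
Gap ratios (z−y)/z: (564−296)/564 = 0.4752; (564−336)/564 = 0.4043; (564−366)/564 = 0.3511; (564−392)/564 = 0.3050.
Raised to α = 0.5: 0.68933; 0.63581; 0.59251; 0.55224.
Sum = 2.469884; FGT(0.5) = 2.469884 / 7 = 0.353.

0.353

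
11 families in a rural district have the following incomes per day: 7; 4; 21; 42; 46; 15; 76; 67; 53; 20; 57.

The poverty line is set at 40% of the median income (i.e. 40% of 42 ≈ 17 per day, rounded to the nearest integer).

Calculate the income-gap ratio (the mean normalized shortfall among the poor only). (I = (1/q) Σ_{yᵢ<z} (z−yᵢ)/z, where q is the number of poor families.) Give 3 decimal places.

Incomes under z: 4, 7, 15 (q = 3 of N = 11).
Relative gaps: 0.7647, 0.5882, 0.1176; sum = 1.470588.
I averages over the q = 3 poor units only: 1.470588 / 3 = 0.490.

0.490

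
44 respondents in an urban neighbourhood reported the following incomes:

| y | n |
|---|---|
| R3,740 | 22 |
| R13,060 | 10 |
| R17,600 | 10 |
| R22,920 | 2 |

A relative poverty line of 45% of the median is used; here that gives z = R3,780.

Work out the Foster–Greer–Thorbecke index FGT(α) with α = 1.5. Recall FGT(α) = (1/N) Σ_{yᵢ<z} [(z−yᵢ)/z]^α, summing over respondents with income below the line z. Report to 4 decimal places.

Below the line: 22×R3,740 (q = 22 of N = 44).
Shortfall ratios: (3780−3740)/3780 = 0.0106 (×22).
Raised to α = 1.5: 0.00109 (×22).
Sum = 0.023948; FGT(1.5) = 0.023948 / 44 = 0.0005.

0.0005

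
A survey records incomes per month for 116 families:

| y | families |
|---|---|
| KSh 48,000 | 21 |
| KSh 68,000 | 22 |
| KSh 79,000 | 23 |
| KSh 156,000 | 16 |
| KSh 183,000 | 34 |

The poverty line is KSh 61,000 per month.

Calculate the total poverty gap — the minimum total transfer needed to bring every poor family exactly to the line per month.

Incomes under z: 21×KSh 48,000 (q = 21 of N = 116).
Individual gaps: 21×(61000−48000) = 273000.
Aggregate gap = KSh 273,000.

KSh 273,000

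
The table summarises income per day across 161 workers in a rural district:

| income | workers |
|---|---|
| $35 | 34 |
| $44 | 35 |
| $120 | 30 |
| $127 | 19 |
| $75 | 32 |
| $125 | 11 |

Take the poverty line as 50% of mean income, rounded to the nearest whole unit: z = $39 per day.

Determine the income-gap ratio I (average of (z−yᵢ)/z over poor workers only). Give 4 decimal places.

Below z: 34×$35 (q = 34 of N = 161).
Shortfall ratios (z−y)/z: 0.1026 (×34); sum = 3.487179.
The income-gap ratio divides by q (the poor only): 3.487179 / 34 = 0.1026.

0.1026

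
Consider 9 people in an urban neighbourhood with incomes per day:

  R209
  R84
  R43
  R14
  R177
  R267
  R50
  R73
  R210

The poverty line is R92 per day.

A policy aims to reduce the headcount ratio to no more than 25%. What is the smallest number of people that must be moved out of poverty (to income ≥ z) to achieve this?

5 of the 9 people are poor, so H = 5/9 = 0.556.
A headcount ratio of at most 25% allows at most ⌊0.25 × 9⌋ = 2 poor people.
So at least 5 − 2 = 3 must be lifted.

3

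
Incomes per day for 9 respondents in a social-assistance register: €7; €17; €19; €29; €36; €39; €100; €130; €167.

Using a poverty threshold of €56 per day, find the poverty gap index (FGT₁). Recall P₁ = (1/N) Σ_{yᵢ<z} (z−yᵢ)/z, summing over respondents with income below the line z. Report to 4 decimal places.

0.3750

Incomes under z: €7, €17, €19, €29, €36, €39 (q = 6 of N = 9).
Normalized shortfalls: (56−7)/56 = 0.8750; (56−17)/56 = 0.6964; (56−19)/56 = 0.6607; (56−29)/56 = 0.4821; (56−36)/56 = 0.3571; (56−39)/56 = 0.3036.
Σ = 3.375000. Dividing by the full population N = 9 gives P₁ = 0.3750.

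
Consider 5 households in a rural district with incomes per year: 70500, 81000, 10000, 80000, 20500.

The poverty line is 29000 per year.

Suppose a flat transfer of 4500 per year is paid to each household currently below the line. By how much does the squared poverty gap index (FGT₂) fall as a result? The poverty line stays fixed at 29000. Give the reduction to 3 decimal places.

0.049

Before: below the line — 10000, 20500; squared poverty gap index (FGT₂) = 0.10303.
After the 4500 transfer: below the line — 14500, 25000; squared poverty gap index (FGT₂) = 0.05380.
Reduction = 0.10303 − 0.05380 = 0.049.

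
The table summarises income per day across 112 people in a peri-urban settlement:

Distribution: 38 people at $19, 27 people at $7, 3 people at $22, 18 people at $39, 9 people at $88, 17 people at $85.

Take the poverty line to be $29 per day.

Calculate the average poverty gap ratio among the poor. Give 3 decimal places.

Incomes under z: 27×$7, 38×$19, 3×$22 (q = 68 of N = 112).
Shortfall ratios (z−y)/z: 0.7586 (×27), 0.3448 (×38), 0.2414 (×3); sum = 34.310345.
The income-gap ratio divides by q (the poor only): 34.310345 / 68 = 0.505.

0.505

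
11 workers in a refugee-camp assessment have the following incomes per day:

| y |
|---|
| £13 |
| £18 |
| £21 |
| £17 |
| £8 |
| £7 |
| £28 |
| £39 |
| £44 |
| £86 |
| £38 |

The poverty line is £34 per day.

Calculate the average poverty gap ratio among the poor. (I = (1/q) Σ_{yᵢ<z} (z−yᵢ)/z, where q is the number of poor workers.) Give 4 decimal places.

0.5294

Poor units: £7, £8, £13, £17, £18, £21, £28 (q = 7 of N = 11).
Relative gaps: 0.7941, 0.7647, 0.6176, 0.5000, 0.4706, 0.3824, 0.1765; sum = 3.705882.
The income-gap ratio divides by q (the poor only): 3.705882 / 7 = 0.5294.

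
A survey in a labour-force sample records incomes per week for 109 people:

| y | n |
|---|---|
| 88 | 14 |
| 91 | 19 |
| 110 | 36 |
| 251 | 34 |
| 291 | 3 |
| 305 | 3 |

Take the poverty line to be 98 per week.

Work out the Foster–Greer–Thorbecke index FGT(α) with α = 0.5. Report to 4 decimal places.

Below z: 14×88, 19×91 (q = 33 of N = 109).
Gap ratios (z−y)/z: (98−88)/98 = 0.1020 (×14); (98−91)/98 = 0.0714 (×19).
Raised to α = 0.5: 0.31944 (×14); 0.26726 (×19).
Sum = 9.550100; FGT(0.5) = 9.550100 / 109 = 0.0876.

0.0876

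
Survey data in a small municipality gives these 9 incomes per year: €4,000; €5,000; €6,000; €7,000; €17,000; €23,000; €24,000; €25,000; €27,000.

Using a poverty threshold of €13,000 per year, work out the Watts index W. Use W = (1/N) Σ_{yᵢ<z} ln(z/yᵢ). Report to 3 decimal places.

Incomes under z: €4,000, €5,000, €6,000, €7,000 (q = 4 of N = 9).
Log shortfalls: ln(13000/4000) = 1.1787; ln(13000/5000) = 0.9555; ln(13000/6000) = 0.7732; ln(13000/7000) = 0.6190.
W = 3.526396 / 9 = 0.392.

0.392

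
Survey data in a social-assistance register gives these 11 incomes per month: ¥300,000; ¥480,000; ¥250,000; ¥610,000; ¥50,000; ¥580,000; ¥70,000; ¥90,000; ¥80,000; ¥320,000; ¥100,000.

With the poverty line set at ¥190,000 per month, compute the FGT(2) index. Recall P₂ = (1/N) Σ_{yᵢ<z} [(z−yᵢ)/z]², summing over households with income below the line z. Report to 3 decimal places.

Incomes under z: ¥50,000, ¥70,000, ¥80,000, ¥90,000, ¥100,000 (q = 5 of N = 11).
Shortfall ratios: (190000−50000)/190000 = 0.7368; (190000−70000)/190000 = 0.6316; (190000−80000)/190000 = 0.5789; (190000−90000)/190000 = 0.5263; (190000−100000)/190000 = 0.4737.
Squared: 0.5429; 0.3989; 0.3352; 0.2770; 0.2244.
Sum = 1.778393; P₂ = 1.778393 / 11 = 0.162.

0.162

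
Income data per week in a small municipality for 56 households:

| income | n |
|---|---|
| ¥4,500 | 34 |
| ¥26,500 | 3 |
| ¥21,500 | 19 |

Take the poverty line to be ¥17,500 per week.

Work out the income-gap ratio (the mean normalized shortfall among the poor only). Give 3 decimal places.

Incomes under z: 34×¥4,500 (q = 34 of N = 56).
Shortfall ratios (z−y)/z: 0.7429 (×34); sum = 25.257143.
The income-gap ratio divides by q (the poor only): 25.257143 / 34 = 0.743.

0.743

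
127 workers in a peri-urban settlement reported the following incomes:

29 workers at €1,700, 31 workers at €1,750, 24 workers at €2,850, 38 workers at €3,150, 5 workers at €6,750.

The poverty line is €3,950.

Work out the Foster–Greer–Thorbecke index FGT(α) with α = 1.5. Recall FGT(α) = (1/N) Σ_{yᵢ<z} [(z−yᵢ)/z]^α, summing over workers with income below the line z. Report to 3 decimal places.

0.255

Poor units: 29×€1,700, 31×€1,750, 24×€2,850, 38×€3,150 (q = 122 of N = 127).
Normalized shortfalls: (3950−1700)/3950 = 0.5696 (×29); (3950−1750)/3950 = 0.5570 (×31); (3950−2850)/3950 = 0.2785 (×24); (3950−3150)/3950 = 0.2025 (×38).
Raised to α = 1.5: 0.42991 (×29); 0.41566 (×31); 0.14696 (×24); 0.09115 (×38).
Sum = 32.343426; FGT(1.5) = 32.343426 / 127 = 0.255.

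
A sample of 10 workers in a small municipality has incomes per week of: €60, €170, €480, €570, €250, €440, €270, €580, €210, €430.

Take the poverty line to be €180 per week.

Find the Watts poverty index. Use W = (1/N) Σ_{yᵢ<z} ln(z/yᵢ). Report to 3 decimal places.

Below the line: €60, €170 (q = 2 of N = 10).
Log shortfalls: ln(180/60) = 1.0986; ln(180/170) = 0.0572.
W = 1.155771 / 10 = 0.116.

0.116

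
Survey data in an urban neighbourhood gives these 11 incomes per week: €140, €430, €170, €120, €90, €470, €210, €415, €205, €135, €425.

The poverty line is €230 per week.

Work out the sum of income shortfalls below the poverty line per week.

Below the line: €90, €120, €135, €140, €170, €205, €210 (q = 7 of N = 11).
Individual gaps: 230−90 = 140; 230−120 = 110; 230−135 = 95; 230−140 = 90; 230−170 = 60; 230−205 = 25; 230−210 = 20.
Aggregate gap = €540.

€540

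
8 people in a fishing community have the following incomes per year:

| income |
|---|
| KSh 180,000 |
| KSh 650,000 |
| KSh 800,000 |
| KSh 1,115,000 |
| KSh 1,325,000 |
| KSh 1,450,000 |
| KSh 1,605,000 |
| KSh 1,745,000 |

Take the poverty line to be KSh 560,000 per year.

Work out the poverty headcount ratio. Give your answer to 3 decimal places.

0.125

1 of the 8 people have income below KSh 560,000.
H = 1/8 = 0.125.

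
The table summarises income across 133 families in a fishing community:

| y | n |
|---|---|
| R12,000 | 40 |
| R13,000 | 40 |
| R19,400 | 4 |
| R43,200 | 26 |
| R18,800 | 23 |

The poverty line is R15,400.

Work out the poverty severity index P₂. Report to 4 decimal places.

Below z: 40×R12,000, 40×R13,000 (q = 80 of N = 133).
Gap ratios (z−y)/z: (15400−12000)/15400 = 0.2208 (×40); (15400−13000)/15400 = 0.1558 (×40).
Squared: 0.0487 (×40); 0.0243 (×40).
Sum = 2.921235; P₂ = 2.921235 / 133 = 0.0220.

0.0220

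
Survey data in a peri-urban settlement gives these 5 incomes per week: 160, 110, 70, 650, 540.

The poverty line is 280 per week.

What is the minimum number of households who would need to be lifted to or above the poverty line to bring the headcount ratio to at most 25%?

2

Currently q = 3 of N = 5 are below the line (H = 0.600).
A headcount ratio of at most 25% allows at most ⌊0.25 × 5⌋ = 1 poor households.
So at least 3 − 1 = 2 must be lifted.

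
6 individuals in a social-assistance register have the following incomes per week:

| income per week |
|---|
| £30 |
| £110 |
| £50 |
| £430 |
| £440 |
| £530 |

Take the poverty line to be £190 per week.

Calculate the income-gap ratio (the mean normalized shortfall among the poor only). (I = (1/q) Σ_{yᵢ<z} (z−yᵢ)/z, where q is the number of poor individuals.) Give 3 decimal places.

0.667

Below the line: £30, £50, £110 (q = 3 of N = 6).
Relative gaps: 0.8421, 0.7368, 0.4211; sum = 2.000000.
I averages over the q = 3 poor units only: 2.000000 / 3 = 0.667.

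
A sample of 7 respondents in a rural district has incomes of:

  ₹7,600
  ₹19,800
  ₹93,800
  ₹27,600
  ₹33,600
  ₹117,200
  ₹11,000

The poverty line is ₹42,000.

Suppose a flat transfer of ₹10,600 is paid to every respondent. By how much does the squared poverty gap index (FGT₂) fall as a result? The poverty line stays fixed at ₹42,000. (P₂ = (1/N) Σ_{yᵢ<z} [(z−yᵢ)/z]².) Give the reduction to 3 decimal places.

Before: below the line — ₹7,600, ₹11,000, ₹19,800, ₹27,600, ₹33,600; squared poverty gap index (FGT₂) = 0.23608.
After the ₹10,600 transfer: below the line — ₹18,200, ₹21,600, ₹30,400, ₹38,200; squared poverty gap index (FGT₂) = 0.09164.
Reduction = 0.23608 − 0.09164 = 0.144.

0.144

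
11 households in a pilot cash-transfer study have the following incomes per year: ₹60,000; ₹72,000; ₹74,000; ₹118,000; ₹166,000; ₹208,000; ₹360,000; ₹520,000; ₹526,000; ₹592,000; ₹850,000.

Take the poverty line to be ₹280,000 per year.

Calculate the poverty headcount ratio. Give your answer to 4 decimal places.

0.5455

6 of the 11 households have income below ₹280,000.
H = 6/11 = 0.5455.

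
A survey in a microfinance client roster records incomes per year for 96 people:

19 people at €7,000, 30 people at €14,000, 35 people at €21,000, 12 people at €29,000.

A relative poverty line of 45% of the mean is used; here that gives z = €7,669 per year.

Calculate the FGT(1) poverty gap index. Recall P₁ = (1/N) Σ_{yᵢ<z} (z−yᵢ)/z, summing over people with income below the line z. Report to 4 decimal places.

0.0173

Incomes under z: 19×€7,000 (q = 19 of N = 96).
Normalized shortfalls: (7669−7000)/7669 = 0.0872 (×19).
Σ = 1.657452. Dividing by the full population N = 96 gives P₁ = 0.0173.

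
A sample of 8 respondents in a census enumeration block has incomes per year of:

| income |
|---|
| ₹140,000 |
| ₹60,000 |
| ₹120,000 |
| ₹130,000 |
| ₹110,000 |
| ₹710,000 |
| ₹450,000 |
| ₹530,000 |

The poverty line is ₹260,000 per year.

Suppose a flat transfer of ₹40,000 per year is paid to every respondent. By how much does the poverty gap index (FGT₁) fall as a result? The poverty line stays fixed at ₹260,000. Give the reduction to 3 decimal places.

Before: below the line — ₹60,000, ₹110,000, ₹120,000, ₹130,000, ₹140,000; poverty gap index (FGT₁) = 0.35577.
After the ₹40,000 transfer: below the line — ₹100,000, ₹150,000, ₹160,000, ₹170,000, ₹180,000; poverty gap index (FGT₁) = 0.25962.
Reduction = 0.35577 − 0.25962 = 0.096.

0.096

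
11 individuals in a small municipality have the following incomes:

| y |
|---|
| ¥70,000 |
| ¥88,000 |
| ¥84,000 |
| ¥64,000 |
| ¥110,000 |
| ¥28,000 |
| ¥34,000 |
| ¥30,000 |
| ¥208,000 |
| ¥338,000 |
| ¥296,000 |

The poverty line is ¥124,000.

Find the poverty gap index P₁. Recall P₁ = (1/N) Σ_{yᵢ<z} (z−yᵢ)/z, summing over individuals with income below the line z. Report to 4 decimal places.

Incomes under z: ¥28,000, ¥30,000, ¥34,000, ¥64,000, ¥70,000, ¥84,000, ¥88,000, ¥110,000 (q = 8 of N = 11).
Relative gaps: (124000−28000)/124000 = 0.7742; (124000−30000)/124000 = 0.7581; (124000−34000)/124000 = 0.7258; (124000−64000)/124000 = 0.4839; (124000−70000)/124000 = 0.4355; (124000−84000)/124000 = 0.3226; (124000−88000)/124000 = 0.2903; (124000−110000)/124000 = 0.1129.
Sum of shortfalls = 3.903226; P₁ averages over all N: 3.903226 / 11 = 0.3548.

0.3548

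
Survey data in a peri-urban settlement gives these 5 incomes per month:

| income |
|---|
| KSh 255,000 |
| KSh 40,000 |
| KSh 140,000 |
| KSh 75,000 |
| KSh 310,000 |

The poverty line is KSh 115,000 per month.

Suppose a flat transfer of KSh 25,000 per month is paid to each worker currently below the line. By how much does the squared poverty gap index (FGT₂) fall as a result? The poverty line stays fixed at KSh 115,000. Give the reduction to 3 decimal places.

Before: below the line — KSh 40,000, KSh 75,000; squared poverty gap index (FGT₂) = 0.10926.
After the KSh 25,000 transfer: below the line — KSh 65,000, KSh 100,000; squared poverty gap index (FGT₂) = 0.04121.
Reduction = 0.10926 − 0.04121 = 0.068.

0.068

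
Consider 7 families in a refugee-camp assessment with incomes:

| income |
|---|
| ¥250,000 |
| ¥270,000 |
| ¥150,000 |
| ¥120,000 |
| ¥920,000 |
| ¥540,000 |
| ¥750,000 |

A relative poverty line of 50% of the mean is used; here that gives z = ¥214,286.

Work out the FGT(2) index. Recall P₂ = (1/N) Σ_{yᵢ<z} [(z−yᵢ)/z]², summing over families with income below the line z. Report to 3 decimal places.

0.041

Incomes under z: ¥120,000, ¥150,000 (q = 2 of N = 7).
Relative gaps: (214286−120000)/214286 = 0.4400; (214286−150000)/214286 = 0.3000.
Squared: 0.1936; 0.0900.
Sum = 0.283601; P₂ = 0.283601 / 7 = 0.041.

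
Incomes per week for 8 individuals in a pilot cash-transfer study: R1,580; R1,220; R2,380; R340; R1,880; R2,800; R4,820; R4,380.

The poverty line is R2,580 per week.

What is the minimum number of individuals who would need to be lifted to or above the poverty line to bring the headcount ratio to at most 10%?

5

5 of the 8 individuals are poor, so H = 5/8 = 0.625.
A headcount ratio of at most 10% allows at most ⌊0.10 × 8⌋ = 0 poor individuals.
So at least 5 − 0 = 5 must be lifted.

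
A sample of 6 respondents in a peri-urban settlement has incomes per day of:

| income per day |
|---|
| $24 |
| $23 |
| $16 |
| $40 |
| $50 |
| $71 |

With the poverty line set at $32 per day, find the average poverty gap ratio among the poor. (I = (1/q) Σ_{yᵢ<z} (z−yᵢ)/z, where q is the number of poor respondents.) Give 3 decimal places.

0.344

Poor units: $16, $23, $24 (q = 3 of N = 6).
Shortfall ratios (z−y)/z: 0.5000, 0.2812, 0.2500; sum = 1.031250.
I averages over the q = 3 poor units only: 1.031250 / 3 = 0.344.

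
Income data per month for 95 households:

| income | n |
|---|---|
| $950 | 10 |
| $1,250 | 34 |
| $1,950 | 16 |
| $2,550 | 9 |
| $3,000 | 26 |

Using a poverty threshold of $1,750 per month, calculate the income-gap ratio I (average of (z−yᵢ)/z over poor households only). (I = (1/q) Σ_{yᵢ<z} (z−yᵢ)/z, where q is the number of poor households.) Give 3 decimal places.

Below z: 10×$950, 34×$1,250 (q = 44 of N = 95).
Relative gaps: 0.4571 (×10), 0.2857 (×34); sum = 14.285714.
I averages over the q = 44 poor units only: 14.285714 / 44 = 0.325.

0.325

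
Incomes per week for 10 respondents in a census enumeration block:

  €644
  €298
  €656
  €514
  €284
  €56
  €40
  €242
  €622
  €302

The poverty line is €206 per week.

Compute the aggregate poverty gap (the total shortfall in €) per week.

€316

Below z: €40, €56 (q = 2 of N = 10).
Individual gaps: 206−40 = 166; 206−56 = 150.
Aggregate gap = €316.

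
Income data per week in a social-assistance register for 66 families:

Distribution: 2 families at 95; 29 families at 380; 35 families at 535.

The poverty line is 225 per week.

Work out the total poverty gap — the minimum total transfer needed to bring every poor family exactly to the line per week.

260

Incomes under z: 2×95 (q = 2 of N = 66).
Individual gaps: 2×(225−95) = 260.
Aggregate gap = 260.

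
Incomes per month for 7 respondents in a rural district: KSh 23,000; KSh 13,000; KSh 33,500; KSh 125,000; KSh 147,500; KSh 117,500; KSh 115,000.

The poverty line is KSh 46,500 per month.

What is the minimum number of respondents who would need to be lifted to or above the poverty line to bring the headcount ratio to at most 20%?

2

3 of the 7 respondents are poor, so H = 3/7 = 0.429.
A headcount ratio of at most 20% allows at most ⌊0.20 × 7⌋ = 1 poor respondents.
So at least 3 − 1 = 2 must be lifted.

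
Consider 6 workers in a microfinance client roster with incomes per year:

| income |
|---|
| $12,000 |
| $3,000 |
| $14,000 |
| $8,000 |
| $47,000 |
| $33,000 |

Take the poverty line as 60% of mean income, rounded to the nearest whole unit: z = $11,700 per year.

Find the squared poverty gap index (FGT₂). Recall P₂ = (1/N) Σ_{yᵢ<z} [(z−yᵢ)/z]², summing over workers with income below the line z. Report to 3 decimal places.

Below z: $3,000, $8,000 (q = 2 of N = 6).
Relative gaps: (11700−3000)/11700 = 0.7436; (11700−8000)/11700 = 0.3162.
Squared: 0.5529; 0.1000.
Sum = 0.652933; P₂ = 0.652933 / 6 = 0.109.

0.109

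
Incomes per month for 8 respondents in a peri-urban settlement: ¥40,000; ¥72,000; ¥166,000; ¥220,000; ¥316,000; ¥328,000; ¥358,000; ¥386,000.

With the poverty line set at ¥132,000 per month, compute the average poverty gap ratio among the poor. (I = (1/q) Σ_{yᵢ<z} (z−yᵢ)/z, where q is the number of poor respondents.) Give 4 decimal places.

0.5758

Below z: ¥40,000, ¥72,000 (q = 2 of N = 8).
Shortfall ratios (z−y)/z: 0.6970, 0.4545; sum = 1.151515.
I averages over the q = 2 poor units only: 1.151515 / 2 = 0.5758.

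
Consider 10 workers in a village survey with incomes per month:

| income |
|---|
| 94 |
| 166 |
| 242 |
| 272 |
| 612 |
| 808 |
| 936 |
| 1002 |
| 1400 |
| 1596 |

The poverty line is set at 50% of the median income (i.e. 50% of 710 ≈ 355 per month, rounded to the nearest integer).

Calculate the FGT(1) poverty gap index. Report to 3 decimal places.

0.182

Below z: 94, 166, 242, 272 (q = 4 of N = 10).
Gap ratios (z−y)/z: (355−94)/355 = 0.7352; (355−166)/355 = 0.5324; (355−242)/355 = 0.3183; (355−272)/355 = 0.2338.
Σ = 1.819718. Dividing by the full population N = 10 gives P₁ = 0.182.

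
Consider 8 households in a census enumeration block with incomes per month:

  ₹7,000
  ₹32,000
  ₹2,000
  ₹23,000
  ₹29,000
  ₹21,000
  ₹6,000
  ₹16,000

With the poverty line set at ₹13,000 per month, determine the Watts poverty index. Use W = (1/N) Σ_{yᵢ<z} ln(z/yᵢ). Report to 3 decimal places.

Below z: ₹2,000, ₹6,000, ₹7,000 (q = 3 of N = 8).
ln(z/y) terms: ln(13000/2000) = 1.8718; ln(13000/6000) = 0.7732; ln(13000/7000) = 0.6190.
W = 3.264031 / 8 = 0.408.

0.408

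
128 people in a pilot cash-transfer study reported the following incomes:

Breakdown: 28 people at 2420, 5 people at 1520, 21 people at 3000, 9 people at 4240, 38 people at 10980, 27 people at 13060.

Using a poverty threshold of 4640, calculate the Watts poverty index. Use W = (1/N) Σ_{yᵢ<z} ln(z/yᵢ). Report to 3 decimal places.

0.264

Poor units: 5×1520, 28×2420, 21×3000, 9×4240 (q = 63 of N = 128).
ln(z/y) terms: ln(4640/1520) = 1.1160 (×5); ln(4640/2420) = 0.6509 (×28); ln(4640/3000) = 0.4361 (×21); ln(4640/4240) = 0.0902 (×9).
W = 33.776035 / 128 = 0.264.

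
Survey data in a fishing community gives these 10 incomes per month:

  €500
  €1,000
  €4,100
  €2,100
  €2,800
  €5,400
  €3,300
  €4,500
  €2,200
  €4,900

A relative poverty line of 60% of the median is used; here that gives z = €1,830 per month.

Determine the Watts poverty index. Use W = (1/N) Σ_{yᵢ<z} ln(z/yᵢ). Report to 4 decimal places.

Below z: €500, €1,000 (q = 2 of N = 10).
Log shortfalls: ln(1830/500) = 1.2975; ln(1830/1000) = 0.6043.
W = 1.901779 / 10 = 0.1902.

0.1902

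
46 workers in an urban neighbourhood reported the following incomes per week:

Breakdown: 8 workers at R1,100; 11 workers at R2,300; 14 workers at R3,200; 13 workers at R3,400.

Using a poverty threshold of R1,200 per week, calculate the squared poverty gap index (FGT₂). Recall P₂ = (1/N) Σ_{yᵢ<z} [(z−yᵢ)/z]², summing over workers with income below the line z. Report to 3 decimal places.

0.001

Below the line: 8×R1,100 (q = 8 of N = 46).
Relative gaps: (1200−1100)/1200 = 0.0833 (×8).
Squared: 0.0069 (×8).
Sum = 0.055556; P₂ = 0.055556 / 46 = 0.001.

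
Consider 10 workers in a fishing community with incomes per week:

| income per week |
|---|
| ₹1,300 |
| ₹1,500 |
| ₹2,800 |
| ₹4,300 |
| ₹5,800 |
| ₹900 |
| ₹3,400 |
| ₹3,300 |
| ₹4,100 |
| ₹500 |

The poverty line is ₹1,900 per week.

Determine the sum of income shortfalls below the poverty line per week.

₹3,400

Poor units: ₹500, ₹900, ₹1,300, ₹1,500 (q = 4 of N = 10).
Individual gaps: 1900−500 = 1400; 1900−900 = 1000; 1900−1300 = 600; 1900−1500 = 400.
Aggregate gap = ₹3,400.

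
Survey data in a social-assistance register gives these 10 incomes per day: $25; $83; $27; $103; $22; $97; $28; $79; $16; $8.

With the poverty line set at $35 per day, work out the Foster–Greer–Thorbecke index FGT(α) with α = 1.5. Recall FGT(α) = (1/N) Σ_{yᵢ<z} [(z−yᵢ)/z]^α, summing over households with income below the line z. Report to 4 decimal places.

Below z: $8, $16, $22, $25, $27, $28 (q = 6 of N = 10).
Normalized shortfalls: (35−8)/35 = 0.7714; (35−16)/35 = 0.5429; (35−22)/35 = 0.3714; (35−25)/35 = 0.2857; (35−27)/35 = 0.2286; (35−28)/35 = 0.2000.
Raised to α = 1.5: 0.67755; 0.39997; 0.22637; 0.15272; 0.10928; 0.08944.
Sum = 1.655333; FGT(1.5) = 1.655333 / 10 = 0.1655.

0.1655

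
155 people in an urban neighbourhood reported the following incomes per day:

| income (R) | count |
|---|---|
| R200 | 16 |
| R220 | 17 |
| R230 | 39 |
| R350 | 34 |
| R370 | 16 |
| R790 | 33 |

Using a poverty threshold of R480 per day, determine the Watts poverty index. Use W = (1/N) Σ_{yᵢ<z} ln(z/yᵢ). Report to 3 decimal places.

Below the line: 16×R200, 17×R220, 39×R230, 34×R350, 16×R370 (q = 122 of N = 155).
ln(z/y) terms: ln(480/200) = 0.8755 (×16); ln(480/220) = 0.7802 (×17); ln(480/230) = 0.7357 (×39); ln(480/350) = 0.3159 (×34); ln(480/370) = 0.2603 (×16).
W = 70.866290 / 155 = 0.457.

0.457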